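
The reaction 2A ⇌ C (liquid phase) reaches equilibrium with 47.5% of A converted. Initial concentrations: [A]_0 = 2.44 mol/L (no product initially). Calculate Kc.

Kc = 0.353 L/mol

Let X = conversion of A.
Concentrations: [A] = 2.44 − 2.44X; [C] = 1.22X.
At X = 0.475: [A] = 1.28, [C] = 0.58.
Kc = [C] / ([A]^2) = 0.353 L/mol.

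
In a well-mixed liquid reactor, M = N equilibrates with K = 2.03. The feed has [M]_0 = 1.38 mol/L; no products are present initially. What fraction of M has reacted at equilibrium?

Let X = conversion of M; extent ξ = 1.38·X mol/L.
Concentrations: [M] = 1.38 − 1.38X; [N] = 1.38X.
K = [N] / ([M]).
Solving K = 2.03 for X ∈ (0,1): X = 0.670.

X = 0.670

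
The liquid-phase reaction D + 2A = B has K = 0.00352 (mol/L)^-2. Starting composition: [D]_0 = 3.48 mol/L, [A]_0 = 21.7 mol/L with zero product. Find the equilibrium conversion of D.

Let X = conversion of D; extent ξ = 3.48·X mol/L.
Concentrations: [D] = 3.48 − 3.48X; [A] = 21.7 − 6.96X; [B] = 3.48X.
K = [B] / ([D] [A]^2).
Setting equal to 0.00352 and solving for X on (0,1) gives X = 0.533.

X = 0.533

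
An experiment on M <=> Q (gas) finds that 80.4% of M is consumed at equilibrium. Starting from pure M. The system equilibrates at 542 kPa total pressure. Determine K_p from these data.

K_p = 4.1

Take 1 mol M as basis and let X be its fractional conversion, so ξ = X.
Species balance: n_M = 1 − X; n_Q = X.
Total moles n_T = 1 (Δν = 0, constant).
At X = 0.804: n_M = 0.196, n_Q = 0.804, n_T = 1.
p_i = (n_i/n_T)·P. K_p = p_Q / (p_M) = 4.1.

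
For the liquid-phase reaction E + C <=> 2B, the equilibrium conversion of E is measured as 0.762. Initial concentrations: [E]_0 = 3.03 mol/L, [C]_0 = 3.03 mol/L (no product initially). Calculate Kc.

Let X = conversion of E.
Concentrations: [E] = 3.03 − 3.03X; [C] = 3.03 − 3.03X; [B] = 6.06X.
At X = 0.762: [E] = 0.721, [C] = 0.721, [B] = 4.62.
Kc = [B]^2 / ([E] [C]) = 41.

Kc = 41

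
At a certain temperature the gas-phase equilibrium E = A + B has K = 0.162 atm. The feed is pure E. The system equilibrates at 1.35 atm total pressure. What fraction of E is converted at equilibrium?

X = 0.327

Basis: 1 mol E initially; let X = conversion of E. Extent ξ = X.
Mole table: n_E = 1 − X; n_A = X; n_B = X.
Total moles n_T = 1 + X.
Mole fractions y_i = n_i/n_T; K = p_A p_B / (p_E) with p_i = y_i·P.
This yields a degree-2 equation in X; solving on (0,1), X = 0.327.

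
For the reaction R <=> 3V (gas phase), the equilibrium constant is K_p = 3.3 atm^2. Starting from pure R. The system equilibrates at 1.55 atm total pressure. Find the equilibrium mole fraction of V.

y_V = 0.724

Basis: 1 mol R initially; let X = conversion of R. Extent ξ = X.
Species balance: n_R = 1 − X; n_V = 3X.
n_T = Σnᵢ = 1 + 2X.
y_i = n_i/n_T, p_i = y_i·P. K_p = p_V^3 / (p_R).
Setting this equal to 3.3 atm^2 and taking the physical root (0 < X < 1) gives X = 0.466.
Then n_V = 1.4, n_T = 1.93, so y_V = 0.724.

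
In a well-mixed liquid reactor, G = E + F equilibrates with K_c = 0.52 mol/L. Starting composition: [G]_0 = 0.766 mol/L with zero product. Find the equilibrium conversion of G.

X = 0.552

Let X = conversion of G; extent ξ = 0.766·X mol/L.
Concentrations: [G] = 0.766 − 0.766X; [E] = 0.766X; [F] = 0.766X.
K_c = [E] [F] / ([G]).
This equals 0.52 at X = 0.552 (the root in 0 < X < 1).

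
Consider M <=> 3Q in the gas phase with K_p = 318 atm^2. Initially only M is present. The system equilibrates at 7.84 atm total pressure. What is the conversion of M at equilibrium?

Take 1 mol M as basis and let X be its fractional conversion, so ξ = X.
At extent ξ: n_M = 1 − X; n_Q = 3X.
Total moles n_T = 1 + 2X.
With p_i = (n_i/n_T)P, K_p = p_Q^3 / (p_M).
Setting this equal to 318 atm^2 and taking the physical root (0 < X < 1) gives X = 0.694.

X = 0.694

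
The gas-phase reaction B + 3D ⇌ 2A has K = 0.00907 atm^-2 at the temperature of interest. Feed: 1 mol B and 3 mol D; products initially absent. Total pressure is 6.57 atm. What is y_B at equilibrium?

y_B = 0.213

Basis: 1 mol B initially; let X = conversion of B. Extent ξ = X.
At extent ξ: n_B = 1 − X; n_D = 3 − 3X; n_A = 2X.
Total moles n_T = 4 − 2X.
y_i = n_i/n_T, p_i = y_i·P. K = p_A^2 / (p_B p_D^3).
Substituting and setting equal to 0.00907 atm^-2 gives a polynomial in X; the root in (0,1) is X = 0.257.
Then n_B = 0.743, n_T = 3.49, so y_B = 0.213.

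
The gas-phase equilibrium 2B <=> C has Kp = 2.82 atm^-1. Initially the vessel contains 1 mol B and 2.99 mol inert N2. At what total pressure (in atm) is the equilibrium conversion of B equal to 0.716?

Take 1 mol B as basis and let X be its fractional conversion, so ξ = 0.5X.
Mole table: n_B = 1 − X; n_C = 0.5X; n_I = 2.99 (inert).
Total moles n_T = 3.99 − 0.5X.
Kp = p_C / (p_B^2) with p_i = (n_i/n_T)·P.
At X = 0.716: the mole-fraction product g(X) = Π y_i^ν_i = 16.12. Since Kp = g(X)·P^{-1}, P = (g/Kp)^(1/1) = (16.12/2.82)^(1/1) = 5.72 atm.

P = 5.72 atm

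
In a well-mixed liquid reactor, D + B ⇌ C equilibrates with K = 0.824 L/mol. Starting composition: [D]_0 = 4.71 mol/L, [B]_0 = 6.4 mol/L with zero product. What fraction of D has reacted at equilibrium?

X = 0.714

Let X = conversion of D; extent ξ = 4.71·X mol/L.
Concentrations: [D] = 4.71 − 4.71X; [B] = 6.4 − 4.71X; [C] = 4.71X.
K = [C] / ([D] [B]).
Solving K = 0.824 for X ∈ (0,1): X = 0.714.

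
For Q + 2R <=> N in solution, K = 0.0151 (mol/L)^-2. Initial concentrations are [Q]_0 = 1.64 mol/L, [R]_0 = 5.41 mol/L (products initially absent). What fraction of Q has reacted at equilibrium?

Let X = conversion of Q; extent ξ = 1.64·X mol/L.
Concentrations: [Q] = 1.64 − 1.64X; [R] = 5.41 − 3.28X; [N] = 1.64X.
K = [N] / ([Q] [R]^2).
Setting equal to 0.0151 and solving for X on (0,1) gives X = 0.243.

X = 0.243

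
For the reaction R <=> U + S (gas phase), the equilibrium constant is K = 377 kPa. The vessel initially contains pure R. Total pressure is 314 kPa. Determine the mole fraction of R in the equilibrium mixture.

y_R = 0.150

Take 1 mol R as basis and let X be its fractional conversion, so ξ = X.
Species balance: n_R = 1 − X; n_U = X; n_S = X.
Total moles n_T = 1 + X.
y_i = n_i/n_T, p_i = y_i·P. K = p_U p_S / (p_R).
Setting this equal to 377 kPa and taking the physical root (0 < X < 1) gives X = 0.739.
Then n_R = 0.261, n_T = 1.74, so y_R = 0.150.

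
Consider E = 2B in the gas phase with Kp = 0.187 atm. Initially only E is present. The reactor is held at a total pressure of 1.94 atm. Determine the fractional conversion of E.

Let X = conversion of E (basis 1 mol E); extent of reaction ξ = X.
Species balance: n_E = 1 − X; n_B = 2X.
Total moles n_T = 1 + X.
Mole fractions y_i = n_i/n_T; Kp = p_B^2 / (p_E) with p_i = y_i·P.
Substituting and setting equal to 0.187 atm gives a polynomial in X; the root in (0,1) is X = 0.153.

X = 0.153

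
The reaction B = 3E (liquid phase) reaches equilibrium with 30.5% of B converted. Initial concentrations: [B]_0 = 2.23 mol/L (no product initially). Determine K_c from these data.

Let X = conversion of B.
Concentrations: [B] = 2.23 − 2.23X; [E] = 6.69X.
At X = 0.305: [B] = 1.55, [E] = 2.04.
K_c = [E]^3 / ([B]) = 5.48 (mol/L)^2.

K_c = 5.48 (mol/L)^2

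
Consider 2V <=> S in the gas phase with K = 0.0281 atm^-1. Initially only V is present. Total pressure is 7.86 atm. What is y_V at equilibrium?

y_V = 0.843

Basis: 1 mol V initially; let X = conversion of V. Extent ξ = 0.5X.
Mole table: n_V = 1 − X; n_S = 0.5X.
n_T = Σnᵢ = 1 − 0.5X.
With p_i = (n_i/n_T)P, K = p_S / (p_V^2).
Substituting and setting equal to 0.0281 atm^-1 gives a polynomial in X; the root in (0,1) is X = 0.271.
Then n_V = 0.729, n_T = 0.864, so y_V = 0.843.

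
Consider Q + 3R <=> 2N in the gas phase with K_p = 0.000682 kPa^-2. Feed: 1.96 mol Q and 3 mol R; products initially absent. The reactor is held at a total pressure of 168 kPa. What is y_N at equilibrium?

Let X = conversion of R (basis 3 mol R); extent of reaction ξ = X.
Moles: n_Q = 1.96 − X; n_R = 3 − 3X; n_N = 2X.
Total moles n_T = 4.96 − 2X.
Mole fractions y_i = n_i/n_T; K_p = p_N^2 / (p_Q p_R^3) with p_i = y_i·P.
This yields a degree-4 equation in X; solving on (0,1), X = 0.672.
Then n_N = 1.34, n_T = 3.62, so y_N = 0.372.

y_N = 0.372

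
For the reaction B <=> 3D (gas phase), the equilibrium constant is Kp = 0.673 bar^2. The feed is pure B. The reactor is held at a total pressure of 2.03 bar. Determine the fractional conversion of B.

X = 0.213

Basis: 1 mol B initially; let X = conversion of B. Extent ξ = X.
Mole table: n_B = 1 − X; n_D = 3X.
Total moles n_T = 1 + 2X.
With p_i = (n_i/n_T)P, Kp = p_D^3 / (p_B).
This yields a degree-3 equation in X; solving on (0,1), X = 0.213.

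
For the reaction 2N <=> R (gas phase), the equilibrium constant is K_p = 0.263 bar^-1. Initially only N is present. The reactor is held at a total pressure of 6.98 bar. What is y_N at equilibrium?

Take 1 mol N as basis and let X be its fractional conversion, so ξ = 0.5X.
Species balance: n_N = 1 − X; n_R = 0.5X.
Summing: n_T = 1 − 0.5X.
With p_i = (n_i/n_T)P, K_p = p_R / (p_N^2).
Equating to 0.263 bar^-1 and solving on 0 < X < 1: X = 0.654.
Then n_N = 0.346, n_T = 0.673, so y_N = 0.514.

y_N = 0.514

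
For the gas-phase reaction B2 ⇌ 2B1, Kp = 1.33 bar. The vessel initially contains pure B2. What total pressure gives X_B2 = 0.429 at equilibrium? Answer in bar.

P = 1.47 bar

Take 1 mol B2 as basis and let X be its fractional conversion, so ξ = X.
Species balance: n_B2 = 1 − X; n_B1 = 2X.
Summing: n_T = 1 + X.
Kp = p_B1^2 / (p_B2) with p_i = (n_i/n_T)·P.
At X = 0.429: the mole-fraction product g(X) = Π y_i^ν_i = 0.9022. Since Kp = g(X)·P^{1}, P = (Kp/g)^(1/1) = (1.33/0.9022)^(1/1) = 1.47 bar.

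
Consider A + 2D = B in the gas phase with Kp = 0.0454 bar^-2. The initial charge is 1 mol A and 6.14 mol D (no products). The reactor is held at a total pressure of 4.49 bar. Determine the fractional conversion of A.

X = 0.394

Take 1 mol A as basis and let X be its fractional conversion, so ξ = X.
At extent ξ: n_A = 1 − X; n_D = 6.14 − 2X; n_B = X.
Total moles n_T = 7.14 − 2X.
Mole fractions y_i = n_i/n_T; Kp = p_B / (p_A p_D^2) with p_i = y_i·P.
Equating to 0.0454 bar^-2 and solving on 0 < X < 1: X = 0.394.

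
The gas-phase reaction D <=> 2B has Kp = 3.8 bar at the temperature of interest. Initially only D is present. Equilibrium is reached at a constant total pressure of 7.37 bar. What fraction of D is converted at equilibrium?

X = 0.338

Basis: 1 mol D initially; let X = conversion of D. Extent ξ = X.
Moles: n_D = 1 − X; n_B = 2X.
Total moles n_T = 1 + X.
Mole fractions y_i = n_i/n_T; Kp = p_B^2 / (p_D) with p_i = y_i·P.
Equating to 3.8 bar and solving on 0 < X < 1: X = 0.338.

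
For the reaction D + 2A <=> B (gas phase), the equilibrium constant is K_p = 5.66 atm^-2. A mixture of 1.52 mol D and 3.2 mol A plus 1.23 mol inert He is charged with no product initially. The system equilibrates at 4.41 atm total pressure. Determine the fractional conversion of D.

X = 0.821

Let X = conversion of D (basis 1.52 mol D); extent of reaction ξ = 1.52X.
At extent ξ: n_D = 1.52 − 1.52X; n_A = 3.2 − 3.04X; n_B = 1.52X; n_I = 1.23 (inert).
n_T = Σnᵢ = 5.95 − 3.04X.
With p_i = (n_i/n_T)P, K_p = p_B / (p_D p_A^2).
Equating to 5.66 atm^-2 and solving on 0 < X < 1: X = 0.821.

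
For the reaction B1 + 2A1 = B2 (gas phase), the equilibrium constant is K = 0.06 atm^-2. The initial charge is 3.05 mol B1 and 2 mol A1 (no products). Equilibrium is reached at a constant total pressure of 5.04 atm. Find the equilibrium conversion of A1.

X = 0.359

Take 2 mol A1 as basis and let X be its fractional conversion, so ξ = X.
Mole table: n_B1 = 3.05 − X; n_A1 = 2 − 2X; n_B2 = X.
Total moles n_T = 5.05 − 2X.
With p_i = (n_i/n_T)P, K = p_B2 / (p_B1 p_A1^2).
This yields a degree-3 equation in X; solving on (0,1), X = 0.359.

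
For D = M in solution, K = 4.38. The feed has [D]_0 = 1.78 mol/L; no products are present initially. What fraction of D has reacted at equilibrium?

Let X = conversion of D; extent ξ = 1.78·X mol/L.
Concentrations: [D] = 1.78 − 1.78X; [M] = 1.78X.
K = [M] / ([D]).
Solving K = 4.38 for X ∈ (0,1): X = 0.814.

X = 0.814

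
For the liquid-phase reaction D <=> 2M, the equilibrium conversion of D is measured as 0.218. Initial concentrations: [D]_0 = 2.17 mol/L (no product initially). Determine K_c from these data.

Let X = conversion of D.
Concentrations: [D] = 2.17 − 2.17X; [M] = 4.34X.
At X = 0.218: [D] = 1.7, [M] = 0.946.
K_c = [M]^2 / ([D]) = 0.528 mol/L.

K_c = 0.528 mol/L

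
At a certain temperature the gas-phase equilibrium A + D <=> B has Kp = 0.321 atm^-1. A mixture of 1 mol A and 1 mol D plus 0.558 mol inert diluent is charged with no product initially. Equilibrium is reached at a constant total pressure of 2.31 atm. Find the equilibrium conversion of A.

Basis: 1 mol A initially; let X = conversion of A. Extent ξ = X.
Moles: n_A = 1 − X; n_D = 1 − X; n_B = X; n_I = 0.558 (inert).
Summing: n_T = 2.56 − X.
With p_i = (n_i/n_T)P, Kp = p_B / (p_A p_D).
Setting this equal to 0.321 atm^-1 and taking the physical root (0 < X < 1) gives X = 0.201.

X = 0.201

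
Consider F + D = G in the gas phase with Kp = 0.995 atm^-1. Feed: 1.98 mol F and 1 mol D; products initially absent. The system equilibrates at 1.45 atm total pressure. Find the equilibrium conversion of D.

X = 0.465

Take 1 mol D as basis and let X be its fractional conversion, so ξ = X.
At extent ξ: n_F = 1.98 − X; n_D = 1 − X; n_G = X.
Total moles n_T = 2.98 − X.
y_i = n_i/n_T, p_i = y_i·P. Kp = p_G / (p_F p_D).
Substituting and setting equal to 0.995 atm^-1 gives a polynomial in X; the root in (0,1) is X = 0.465.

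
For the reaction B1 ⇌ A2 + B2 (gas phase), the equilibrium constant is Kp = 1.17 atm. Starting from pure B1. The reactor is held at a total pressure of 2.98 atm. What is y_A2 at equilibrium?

Let X = conversion of B1 (basis 1 mol B1); extent of reaction ξ = X.
Moles: n_B1 = 1 − X; n_A2 = X; n_B2 = X.
Summing: n_T = 1 + X.
y_i = n_i/n_T, p_i = y_i·P. Kp = p_A2 p_B2 / (p_B1).
Substituting and setting equal to 1.17 atm gives a polynomial in X; the root in (0,1) is X = 0.531.
Then n_A2 = 0.531, n_T = 1.53, so y_A2 = 0.347.

y_A2 = 0.347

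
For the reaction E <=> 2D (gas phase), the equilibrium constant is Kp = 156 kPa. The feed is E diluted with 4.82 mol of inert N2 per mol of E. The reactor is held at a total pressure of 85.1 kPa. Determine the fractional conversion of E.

Take 1 mol E as basis and let X be its fractional conversion, so ξ = X.
At extent ξ: n_E = 1 − X; n_D = 2X; n_I = 4.82 (inert).
Summing: n_T = 5.82 + X.
With p_i = (n_i/n_T)P, Kp = p_D^2 / (p_E).
Substituting and setting equal to 156 kPa gives a polynomial in X; the root in (0,1) is X = 0.793.

X = 0.793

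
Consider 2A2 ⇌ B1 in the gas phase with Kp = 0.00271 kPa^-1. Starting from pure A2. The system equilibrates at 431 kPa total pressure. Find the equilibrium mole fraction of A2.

y_A2 = 0.591

Basis: 1 mol A2 initially; let X = conversion of A2. Extent ξ = 0.5X.
Mole table: n_A2 = 1 − X; n_B1 = 0.5X.
Total moles n_T = 1 − 0.5X.
With p_i = (n_i/n_T)P, Kp = p_B1 / (p_A2^2).
Equating to 0.00271 kPa^-1 and solving on 0 < X < 1: X = 0.580.
Then n_A2 = 0.42, n_T = 0.71, so y_A2 = 0.591.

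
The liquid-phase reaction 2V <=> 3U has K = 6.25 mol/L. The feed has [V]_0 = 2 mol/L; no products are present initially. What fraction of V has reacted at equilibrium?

Let X = conversion of V; extent ξ = 2X/2 mol/L.
Concentrations: [V] = 2 − 2X; [U] = 3X.
K = [U]^3 / ([V]^2).
Setting equal to 6.25 and solving for X on (0,1) gives X = 0.562.

X = 0.562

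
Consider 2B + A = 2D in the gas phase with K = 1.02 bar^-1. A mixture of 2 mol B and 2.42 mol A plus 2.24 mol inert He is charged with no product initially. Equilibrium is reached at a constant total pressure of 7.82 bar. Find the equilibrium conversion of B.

X = 0.607

Basis: 2 mol B initially; let X = conversion of B. Extent ξ = X.
Mole table: n_B = 2 − 2X; n_A = 2.42 − X; n_D = 2X; n_I = 2.24 (inert).
Summing: n_T = 6.66 − X.
With p_i = (n_i/n_T)P, K = p_D^2 / (p_B^2 p_A).
Equating to 1.02 bar^-1 and solving on 0 < X < 1: X = 0.607.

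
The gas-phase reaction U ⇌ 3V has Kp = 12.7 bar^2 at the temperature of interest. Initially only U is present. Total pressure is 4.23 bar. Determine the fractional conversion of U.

X = 0.369

Take 1 mol U as basis and let X be its fractional conversion, so ξ = X.
Moles: n_U = 1 − X; n_V = 3X.
Summing: n_T = 1 + 2X.
Mole fractions y_i = n_i/n_T; Kp = p_V^3 / (p_U) with p_i = y_i·P.
This yields a degree-3 equation in X; solving on (0,1), X = 0.369.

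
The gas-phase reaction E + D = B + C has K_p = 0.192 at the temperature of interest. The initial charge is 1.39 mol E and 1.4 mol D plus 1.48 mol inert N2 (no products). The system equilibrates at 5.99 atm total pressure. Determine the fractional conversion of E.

X = 0.306

Let X = conversion of E (basis 1.39 mol E); extent of reaction ξ = 1.39X.
At extent ξ: n_E = 1.39 − 1.39X; n_D = 1.4 − 1.39X; n_B = 1.39X; n_C = 1.39X; n_I = 1.48 (inert).
Total moles n_T = 4.27 (Δν = 0, constant).
Mole fractions y_i = n_i/n_T; K_p = p_B p_C / (p_E p_D) with p_i = y_i·P.
Setting this equal to 0.192 and taking the physical root (0 < X < 1) gives X = 0.306.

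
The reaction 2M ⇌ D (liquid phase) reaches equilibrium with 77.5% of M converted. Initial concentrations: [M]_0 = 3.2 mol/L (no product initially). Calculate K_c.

K_c = 2.39 L/mol

Let X = conversion of M.
Concentrations: [M] = 3.2 − 3.2X; [D] = 1.6X.
At X = 0.775: [M] = 0.72, [D] = 1.24.
K_c = [D] / ([M]^2) = 2.39 L/mol.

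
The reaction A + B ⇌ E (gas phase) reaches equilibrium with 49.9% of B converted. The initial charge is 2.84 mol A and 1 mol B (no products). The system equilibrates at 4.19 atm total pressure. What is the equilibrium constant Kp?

Let X = conversion of B (basis 1 mol B); extent of reaction ξ = X.
At extent ξ: n_A = 2.84 − X; n_B = 1 − X; n_E = X.
Total moles n_T = 3.84 − X.
At X = 0.499: n_A = 2.34, n_B = 0.501, n_E = 0.499, n_T = 3.34.
p_i = (n_i/n_T)·P. Kp = p_E / (p_A p_B) = 0.339 atm^-1.

Kp = 0.339 atm^-1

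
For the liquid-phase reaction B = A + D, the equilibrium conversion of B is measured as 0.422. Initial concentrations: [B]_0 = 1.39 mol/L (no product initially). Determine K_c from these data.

K_c = 0.428 mol/L

Let X = conversion of B.
Concentrations: [B] = 1.39 − 1.39X; [A] = 1.39X; [D] = 1.39X.
At X = 0.422: [B] = 0.803, [A] = 0.587, [D] = 0.587.
K_c = [A] [D] / ([B]) = 0.428 mol/L.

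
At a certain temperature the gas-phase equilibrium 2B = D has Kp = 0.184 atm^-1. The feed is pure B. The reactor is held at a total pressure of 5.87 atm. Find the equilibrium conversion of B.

X = 0.566

Basis: 1 mol B initially; let X = conversion of B. Extent ξ = 0.5X.
At extent ξ: n_B = 1 − X; n_D = 0.5X.
Total moles n_T = 1 − 0.5X.
With p_i = (n_i/n_T)P, Kp = p_D / (p_B^2).
This yields a degree-2 equation in X; solving on (0,1), X = 0.566.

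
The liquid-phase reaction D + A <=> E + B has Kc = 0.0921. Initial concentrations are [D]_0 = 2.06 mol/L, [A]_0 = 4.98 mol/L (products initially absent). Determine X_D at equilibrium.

Let X = conversion of D; extent ξ = 2.06·X mol/L.
Concentrations: [D] = 2.06 − 2.06X; [A] = 4.98 − 2.06X; [E] = 2.06X; [B] = 2.06X.
Kc = [E] [B] / ([D] [A]).
Setting equal to 0.0921 and solving for X on (0,1) gives X = 0.351.

X = 0.351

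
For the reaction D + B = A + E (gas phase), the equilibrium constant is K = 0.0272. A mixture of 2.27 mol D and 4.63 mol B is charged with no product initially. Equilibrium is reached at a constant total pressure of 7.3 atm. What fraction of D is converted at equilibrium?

X = 0.200

Let X = conversion of D (basis 2.27 mol D); extent of reaction ξ = 2.27X.
Mole table: n_D = 2.27 − 2.27X; n_B = 4.63 − 2.27X; n_A = 2.27X; n_E = 2.27X.
n_T stays at 6.9 (no change in mole number).
With p_i = (n_i/n_T)P, K = p_A p_E / (p_D p_B).
Substituting and setting equal to 0.0272 gives a polynomial in X; the root in (0,1) is X = 0.200.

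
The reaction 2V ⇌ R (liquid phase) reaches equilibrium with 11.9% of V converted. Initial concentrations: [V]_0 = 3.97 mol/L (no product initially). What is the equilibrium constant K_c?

Let X = conversion of V.
Concentrations: [V] = 3.97 − 3.97X; [R] = 1.99X.
At X = 0.119: [V] = 3.5, [R] = 0.236.
K_c = [R] / ([V]^2) = 0.0193 L/mol.

K_c = 0.0193 L/mol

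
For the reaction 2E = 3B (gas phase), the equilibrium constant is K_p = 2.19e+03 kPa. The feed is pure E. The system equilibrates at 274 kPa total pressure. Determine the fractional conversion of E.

X = 0.683

Basis: 1 mol E initially; let X = conversion of E. Extent ξ = 0.5X.
Mole table: n_E = 1 − X; n_B = 1.5X.
Summing: n_T = 1 + 0.5X.
With p_i = (n_i/n_T)P, K_p = p_B^3 / (p_E^2).
This yields a degree-3 equation in X; solving on (0,1), X = 0.683.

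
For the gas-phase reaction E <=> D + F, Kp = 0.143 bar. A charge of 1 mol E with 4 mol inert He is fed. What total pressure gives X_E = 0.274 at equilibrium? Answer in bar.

Basis: 1 mol E initially; let X = conversion of E. Extent ξ = X.
At extent ξ: n_E = 1 − X; n_D = X; n_F = X; n_I = 4 (inert).
Summing: n_T = 5 + X.
Kp = p_D p_F / (p_E) with p_i = (n_i/n_T)·P.
At X = 0.274: the mole-fraction product g(X) = Π y_i^ν_i = 0.01961. Since Kp = g(X)·P^{1}, P = (Kp/g)^(1/1) = (0.143/0.01961)^(1/1) = 7.29 bar.

P = 7.29 bar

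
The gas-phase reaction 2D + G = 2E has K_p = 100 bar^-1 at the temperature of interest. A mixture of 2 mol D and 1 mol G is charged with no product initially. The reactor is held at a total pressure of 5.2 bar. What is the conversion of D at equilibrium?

Take 2 mol D as basis and let X be its fractional conversion, so ξ = X.
Mole table: n_D = 2 − 2X; n_G = 1 − X; n_E = 2X.
Summing: n_T = 3 − X.
Mole fractions y_i = n_i/n_T; K_p = p_E^2 / (p_D^2 p_G) with p_i = y_i·P.
This yields a degree-3 equation in X; solving on (0,1), X = 0.855.

X = 0.855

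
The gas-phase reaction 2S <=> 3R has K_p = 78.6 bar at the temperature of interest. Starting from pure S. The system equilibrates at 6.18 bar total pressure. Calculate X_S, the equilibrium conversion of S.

X = 0.727

Take 1 mol S as basis and let X be its fractional conversion, so ξ = 0.5X.
Species balance: n_S = 1 − X; n_R = 1.5X.
Total moles n_T = 1 + 0.5X.
y_i = n_i/n_T, p_i = y_i·P. K_p = p_R^3 / (p_S^2).
Setting this equal to 78.6 bar and taking the physical root (0 < X < 1) gives X = 0.727.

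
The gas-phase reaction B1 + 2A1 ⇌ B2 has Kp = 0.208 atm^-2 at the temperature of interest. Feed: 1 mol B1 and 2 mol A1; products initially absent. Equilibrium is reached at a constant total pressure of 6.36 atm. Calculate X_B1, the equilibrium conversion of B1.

Basis: 1 mol B1 initially; let X = conversion of B1. Extent ξ = X.
At extent ξ: n_B1 = 1 − X; n_A1 = 2 − 2X; n_B2 = X.
Total moles n_T = 3 − 2X.
Mole fractions y_i = n_i/n_T; Kp = p_B2 / (p_B1 p_A1^2) with p_i = y_i·P.
Substituting and setting equal to 0.208 atm^-2 gives a polynomial in X; the root in (0,1) is X = 0.615.

X = 0.615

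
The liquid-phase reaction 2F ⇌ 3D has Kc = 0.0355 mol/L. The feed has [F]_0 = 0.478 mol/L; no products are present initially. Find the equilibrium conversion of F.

Let X = conversion of F; extent ξ = 0.478X/2 mol/L.
Concentrations: [F] = 0.478 − 0.478X; [D] = 0.717X.
Kc = [D]^3 / ([F]^2).
Solving Kc = 0.0355 for X ∈ (0,1): X = 0.234.

X = 0.234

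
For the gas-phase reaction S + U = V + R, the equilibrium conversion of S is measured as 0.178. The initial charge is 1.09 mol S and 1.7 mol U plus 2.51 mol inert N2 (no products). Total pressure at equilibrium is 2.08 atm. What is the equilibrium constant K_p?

Take 1.09 mol S as basis and let X be its fractional conversion, so ξ = 1.09X.
Mole table: n_S = 1.09 − 1.09X; n_U = 1.7 − 1.09X; n_V = 1.09X; n_R = 1.09X; n_I = 2.51 (inert).
Since Δν = 0, n_T = 5.3 throughout.
At X = 0.178: n_S = 0.896, n_U = 1.51, n_V = 0.194, n_R = 0.194, n_T = 5.3.
p_i = (n_i/n_T)·P. K_p = p_V p_R / (p_S p_U) = 0.0279.

K_p = 0.0279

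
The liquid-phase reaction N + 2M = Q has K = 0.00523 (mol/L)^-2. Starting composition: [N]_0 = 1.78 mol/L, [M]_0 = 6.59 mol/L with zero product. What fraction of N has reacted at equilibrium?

X = 0.159

Let X = conversion of N; extent ξ = 1.78·X mol/L.
Concentrations: [N] = 1.78 − 1.78X; [M] = 6.59 − 3.56X; [Q] = 1.78X.
K = [Q] / ([N] [M]^2).
Solving K = 0.00523 for X ∈ (0,1): X = 0.159.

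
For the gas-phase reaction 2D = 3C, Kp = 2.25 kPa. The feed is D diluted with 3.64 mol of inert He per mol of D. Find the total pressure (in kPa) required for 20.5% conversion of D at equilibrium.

P = 232 kPa

Let X = conversion of D (basis 1 mol D); extent of reaction ξ = 0.5X.
Moles: n_D = 1 − X; n_C = 1.5X; n_I = 3.64 (inert).
Total moles n_T = 4.64 + 0.5X.
Kp = p_C^3 / (p_D^2) with p_i = (n_i/n_T)·P.
At X = 0.205: the mole-fraction product g(X) = Π y_i^ν_i = 0.0097. Since Kp = g(X)·P^{1}, P = (Kp/g)^(1/1) = (2.25/0.0097)^(1/1) = 232 kPa.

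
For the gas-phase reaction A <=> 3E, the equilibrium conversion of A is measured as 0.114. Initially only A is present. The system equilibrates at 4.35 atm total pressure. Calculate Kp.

Take 1 mol A as basis and let X be its fractional conversion, so ξ = X.
Moles: n_A = 1 − X; n_E = 3X.
Total moles n_T = 1 + 2X.
At X = 0.114: n_A = 0.886, n_E = 0.342, n_T = 1.23.
p_i = (n_i/n_T)·P. Kp = p_E^3 / (p_A) = 0.567 atm^2.

Kp = 0.567 atm^2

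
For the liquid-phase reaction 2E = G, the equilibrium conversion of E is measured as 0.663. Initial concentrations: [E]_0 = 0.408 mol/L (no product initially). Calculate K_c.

K_c = 7.15 L/mol

Let X = conversion of E.
Concentrations: [E] = 0.408 − 0.408X; [G] = 0.204X.
At X = 0.663: [E] = 0.137, [G] = 0.135.
K_c = [G] / ([E]^2) = 7.15 L/mol.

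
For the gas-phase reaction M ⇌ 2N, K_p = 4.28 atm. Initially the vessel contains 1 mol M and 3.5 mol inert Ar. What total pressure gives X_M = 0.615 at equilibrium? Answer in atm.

P = 5.57 atm

Basis: 1 mol M initially; let X = conversion of M. Extent ξ = X.
Moles: n_M = 1 − X; n_N = 2X; n_I = 3.5 (inert).
n_T = Σnᵢ = 4.5 + X.
K_p = p_N^2 / (p_M) with p_i = (n_i/n_T)·P.
At X = 0.615: the mole-fraction product g(X) = Π y_i^ν_i = 0.7683. Since K_p = g(X)·P^{1}, P = (K_p/g)^(1/1) = (4.28/0.7683)^(1/1) = 5.57 atm.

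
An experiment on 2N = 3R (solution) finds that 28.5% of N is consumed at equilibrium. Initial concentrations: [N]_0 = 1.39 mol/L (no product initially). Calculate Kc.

Kc = 0.212 mol/L

Let X = conversion of N.
Concentrations: [N] = 1.39 − 1.39X; [R] = 2.08X.
At X = 0.285: [N] = 0.994, [R] = 0.594.
Kc = [R]^3 / ([N]^2) = 0.212 mol/L.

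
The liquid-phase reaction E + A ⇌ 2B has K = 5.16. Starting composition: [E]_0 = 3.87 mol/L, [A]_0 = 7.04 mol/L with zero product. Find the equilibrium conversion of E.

X = 0.682

Let X = conversion of E; extent ξ = 3.87·X mol/L.
Concentrations: [E] = 3.87 − 3.87X; [A] = 7.04 − 3.87X; [B] = 7.74X.
K = [B]^2 / ([E] [A]).
Equating to 5.16: the physical root is X = 0.682.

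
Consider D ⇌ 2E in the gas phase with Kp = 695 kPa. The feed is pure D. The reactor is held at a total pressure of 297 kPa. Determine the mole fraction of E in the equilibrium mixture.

Take 1 mol D as basis and let X be its fractional conversion, so ξ = X.
At extent ξ: n_D = 1 − X; n_E = 2X.
Total moles n_T = 1 + X.
y_i = n_i/n_T, p_i = y_i·P. Kp = p_E^2 / (p_D).
This yields a degree-2 equation in X; solving on (0,1), X = 0.608.
Then n_E = 1.22, n_T = 1.61, so y_E = 0.756.

y_E = 0.756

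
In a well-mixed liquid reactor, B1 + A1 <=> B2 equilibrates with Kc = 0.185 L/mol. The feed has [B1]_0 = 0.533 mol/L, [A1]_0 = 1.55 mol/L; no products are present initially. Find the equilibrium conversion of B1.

Let X = conversion of B1; extent ξ = 0.533·X mol/L.
Concentrations: [B1] = 0.533 − 0.533X; [A1] = 1.55 − 0.533X; [B2] = 0.533X.
Kc = [B2] / ([B1] [A1]).
Setting equal to 0.185 and solving for X on (0,1) gives X = 0.210.

X = 0.210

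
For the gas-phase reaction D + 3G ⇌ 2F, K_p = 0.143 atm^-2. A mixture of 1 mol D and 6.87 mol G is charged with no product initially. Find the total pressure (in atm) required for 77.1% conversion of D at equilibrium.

Take 1 mol D as basis and let X be its fractional conversion, so ξ = X.
Moles: n_D = 1 − X; n_G = 6.87 − 3X; n_F = 2X.
Summing: n_T = 7.87 − 2X.
K_p = p_F^2 / (p_D p_G^3) with p_i = (n_i/n_T)·P.
At X = 0.771: the mole-fraction product g(X) = Π y_i^ν_i = 4.394. Since K_p = g(X)·P^{-2}, P = (g/K_p)^(1/2) = (4.394/0.143)^(1/2) = 5.54 atm.

P = 5.54 atm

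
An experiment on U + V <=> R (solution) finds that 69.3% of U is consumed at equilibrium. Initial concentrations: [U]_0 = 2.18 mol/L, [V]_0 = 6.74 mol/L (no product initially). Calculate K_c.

K_c = 0.432 L/mol

Let X = conversion of U.
Concentrations: [U] = 2.18 − 2.18X; [V] = 6.74 − 2.18X; [R] = 2.18X.
At X = 0.693: [U] = 0.669, [V] = 5.23, [R] = 1.51.
K_c = [R] / ([U] [V]) = 0.432 L/mol.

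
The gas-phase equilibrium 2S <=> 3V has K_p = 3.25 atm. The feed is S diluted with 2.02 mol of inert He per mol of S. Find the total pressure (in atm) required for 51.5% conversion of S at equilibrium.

Basis: 1 mol S initially; let X = conversion of S. Extent ξ = 0.5X.
Mole table: n_S = 1 − X; n_V = 1.5X; n_I = 2.02 (inert).
Summing: n_T = 3.02 + 0.5X.
K_p = p_V^3 / (p_S^2) with p_i = (n_i/n_T)·P.
At X = 0.515: the mole-fraction product g(X) = Π y_i^ν_i = 0.598. Since K_p = g(X)·P^{1}, P = (K_p/g)^(1/1) = (3.25/0.598)^(1/1) = 5.44 atm.

P = 5.44 atm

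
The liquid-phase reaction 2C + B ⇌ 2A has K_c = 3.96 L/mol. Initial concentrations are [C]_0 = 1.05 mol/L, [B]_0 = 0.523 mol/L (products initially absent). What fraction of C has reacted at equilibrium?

Let X = conversion of C; extent ξ = 1.05X/2 mol/L.
Concentrations: [C] = 1.05 − 1.05X; [B] = 0.523 − 0.525X; [A] = 1.05X.
K_c = [A]^2 / ([C]^2 [B]).
Solving K_c = 3.96 for X ∈ (0,1): X = 0.503.

X = 0.503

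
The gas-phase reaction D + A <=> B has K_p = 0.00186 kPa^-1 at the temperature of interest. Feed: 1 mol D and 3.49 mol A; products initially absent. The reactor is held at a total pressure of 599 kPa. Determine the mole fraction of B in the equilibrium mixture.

Take 1 mol D as basis and let X be its fractional conversion, so ξ = X.
Species balance: n_D = 1 − X; n_A = 3.49 − X; n_B = X.
Total moles n_T = 4.49 − X.
With p_i = (n_i/n_T)P, K_p = p_B / (p_D p_A).
Setting this equal to 0.00186 kPa^-1 and taking the physical root (0 < X < 1) gives X = 0.456.
Then n_B = 0.456, n_T = 4.03, so y_B = 0.113.

y_B = 0.113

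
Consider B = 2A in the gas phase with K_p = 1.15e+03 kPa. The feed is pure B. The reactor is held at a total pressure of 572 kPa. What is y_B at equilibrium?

Let X = conversion of B (basis 1 mol B); extent of reaction ξ = X.
Mole table: n_B = 1 − X; n_A = 2X.
n_T = Σnᵢ = 1 + X.
y_i = n_i/n_T, p_i = y_i·P. K_p = p_A^2 / (p_B).
Substituting and setting equal to 1.15e+03 kPa gives a polynomial in X; the root in (0,1) is X = 0.578.
Then n_B = 0.422, n_T = 1.58, so y_B = 0.267.

y_B = 0.267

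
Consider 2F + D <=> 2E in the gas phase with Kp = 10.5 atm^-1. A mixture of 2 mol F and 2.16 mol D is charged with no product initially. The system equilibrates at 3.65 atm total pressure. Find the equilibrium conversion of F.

X = 0.798

Basis: 2 mol F initially; let X = conversion of F. Extent ξ = X.
Moles: n_F = 2 − 2X; n_D = 2.16 − X; n_E = 2X.
Total moles n_T = 4.16 − X.
With p_i = (n_i/n_T)P, Kp = p_E^2 / (p_F^2 p_D).
This yields a degree-3 equation in X; solving on (0,1), X = 0.798.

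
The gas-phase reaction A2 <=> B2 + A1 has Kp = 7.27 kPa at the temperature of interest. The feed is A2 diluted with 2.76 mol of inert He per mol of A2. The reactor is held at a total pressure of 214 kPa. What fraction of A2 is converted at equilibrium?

X = 0.309

Basis: 1 mol A2 initially; let X = conversion of A2. Extent ξ = X.
Moles: n_A2 = 1 − X; n_B2 = X; n_A1 = X; n_I = 2.76 (inert).
n_T = Σnᵢ = 3.76 + X.
y_i = n_i/n_T, p_i = y_i·P. Kp = p_B2 p_A1 / (p_A2).
Substituting and setting equal to 7.27 kPa gives a polynomial in X; the root in (0,1) is X = 0.309.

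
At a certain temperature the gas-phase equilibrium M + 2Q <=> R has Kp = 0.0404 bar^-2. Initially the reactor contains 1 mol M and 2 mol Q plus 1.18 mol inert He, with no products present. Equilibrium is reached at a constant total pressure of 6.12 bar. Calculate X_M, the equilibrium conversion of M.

Basis: 1 mol M initially; let X = conversion of M. Extent ξ = X.
Species balance: n_M = 1 − X; n_Q = 2 − 2X; n_R = X; n_I = 1.18 (inert).
Total moles n_T = 4.18 − 2X.
With p_i = (n_i/n_T)P, Kp = p_R / (p_M p_Q^2).
Setting this equal to 0.0404 bar^-2 and taking the physical root (0 < X < 1) gives X = 0.211.

X = 0.211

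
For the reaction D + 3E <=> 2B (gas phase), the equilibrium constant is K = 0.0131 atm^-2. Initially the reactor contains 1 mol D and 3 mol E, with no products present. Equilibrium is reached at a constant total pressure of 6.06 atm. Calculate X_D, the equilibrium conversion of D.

Let X = conversion of D (basis 1 mol D); extent of reaction ξ = X.
Mole table: n_D = 1 − X; n_E = 3 − 3X; n_B = 2X.
Total moles n_T = 4 − 2X.
Mole fractions y_i = n_i/n_T; K = p_B^2 / (p_D p_E^3) with p_i = y_i·P.
Setting this equal to 0.0131 atm^-2 and taking the physical root (0 < X < 1) gives X = 0.275.

X = 0.275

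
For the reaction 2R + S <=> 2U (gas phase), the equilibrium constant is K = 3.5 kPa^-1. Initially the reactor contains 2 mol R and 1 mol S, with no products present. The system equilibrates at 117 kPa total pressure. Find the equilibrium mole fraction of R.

Basis: 2 mol R initially; let X = conversion of R. Extent ξ = X.
At extent ξ: n_R = 2 − 2X; n_S = 1 − X; n_U = 2X.
Total moles n_T = 3 − X.
With p_i = (n_i/n_T)P, K = p_U^2 / (p_R^2 p_S).
Substituting and setting equal to 3.5 kPa^-1 gives a polynomial in X; the root in (0,1) is X = 0.845.
Then n_R = 0.311, n_T = 2.16, so y_R = 0.144.

y_R = 0.144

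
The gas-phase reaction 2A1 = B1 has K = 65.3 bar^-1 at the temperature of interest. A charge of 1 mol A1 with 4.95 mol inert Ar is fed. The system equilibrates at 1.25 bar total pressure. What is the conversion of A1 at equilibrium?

X = 0.832

Let X = conversion of A1 (basis 1 mol A1); extent of reaction ξ = 0.5X.
Species balance: n_A1 = 1 − X; n_B1 = 0.5X; n_I = 4.95 (inert).
Summing: n_T = 5.95 − 0.5X.
Mole fractions y_i = n_i/n_T; K = p_B1 / (p_A1^2) with p_i = y_i·P.
Setting this equal to 65.3 bar^-1 and taking the physical root (0 < X < 1) gives X = 0.832.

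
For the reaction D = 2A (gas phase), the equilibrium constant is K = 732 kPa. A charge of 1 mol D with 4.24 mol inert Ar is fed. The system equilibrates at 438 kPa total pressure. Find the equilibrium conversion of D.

X = 0.766

Take 1 mol D as basis and let X be its fractional conversion, so ξ = X.
At extent ξ: n_D = 1 − X; n_A = 2X; n_I = 4.24 (inert).
Summing: n_T = 5.24 + X.
y_i = n_i/n_T, p_i = y_i·P. K = p_A^2 / (p_D).
Setting this equal to 732 kPa and taking the physical root (0 < X < 1) gives X = 0.766.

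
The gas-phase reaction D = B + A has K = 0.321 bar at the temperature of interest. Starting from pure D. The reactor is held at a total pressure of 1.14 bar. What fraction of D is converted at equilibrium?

Let X = conversion of D (basis 1 mol D); extent of reaction ξ = X.
At extent ξ: n_D = 1 − X; n_B = X; n_A = X.
n_T = Σnᵢ = 1 + X.
With p_i = (n_i/n_T)P, K = p_B p_A / (p_D).
Equating to 0.321 bar and solving on 0 < X < 1: X = 0.469.

X = 0.469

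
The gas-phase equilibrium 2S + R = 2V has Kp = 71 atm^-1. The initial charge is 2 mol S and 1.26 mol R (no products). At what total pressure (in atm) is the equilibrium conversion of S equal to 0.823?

P = 1.7 atm

Basis: 2 mol S initially; let X = conversion of S. Extent ξ = X.
At extent ξ: n_S = 2 − 2X; n_R = 1.26 − X; n_V = 2X.
n_T = Σnᵢ = 3.26 − X.
Kp = p_V^2 / (p_S^2 p_R) with p_i = (n_i/n_T)·P.
At X = 0.823: the mole-fraction product g(X) = Π y_i^ν_i = 120.6. Since Kp = g(X)·P^{-1}, P = (g/Kp)^(1/1) = (120.6/71)^(1/1) = 1.7 atm.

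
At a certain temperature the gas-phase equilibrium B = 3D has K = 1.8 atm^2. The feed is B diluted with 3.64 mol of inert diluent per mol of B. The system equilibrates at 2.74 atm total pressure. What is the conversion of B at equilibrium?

X = 0.517

Take 1 mol B as basis and let X be its fractional conversion, so ξ = X.
Species balance: n_B = 1 − X; n_D = 3X; n_I = 3.64 (inert).
Total moles n_T = 4.64 + 2X.
y_i = n_i/n_T, p_i = y_i·P. K = p_D^3 / (p_B).
Setting this equal to 1.8 atm^2 and taking the physical root (0 < X < 1) gives X = 0.517.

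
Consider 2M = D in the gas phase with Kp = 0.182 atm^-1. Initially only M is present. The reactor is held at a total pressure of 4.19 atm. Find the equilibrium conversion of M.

X = 0.503

Basis: 1 mol M initially; let X = conversion of M. Extent ξ = 0.5X.
Mole table: n_M = 1 − X; n_D = 0.5X.
Total moles n_T = 1 − 0.5X.
y_i = n_i/n_T, p_i = y_i·P. Kp = p_D / (p_M^2).
Equating to 0.182 atm^-1 and solving on 0 < X < 1: X = 0.503.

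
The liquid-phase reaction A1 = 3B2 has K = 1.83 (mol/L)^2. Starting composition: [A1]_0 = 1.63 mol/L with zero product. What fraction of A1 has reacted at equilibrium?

X = 0.266

Let X = conversion of A1; extent ξ = 1.63·X mol/L.
Concentrations: [A1] = 1.63 − 1.63X; [B2] = 4.89X.
K = [B2]^3 / ([A1]).
Equating to 1.83 (mol/L)^2: the physical root is X = 0.266.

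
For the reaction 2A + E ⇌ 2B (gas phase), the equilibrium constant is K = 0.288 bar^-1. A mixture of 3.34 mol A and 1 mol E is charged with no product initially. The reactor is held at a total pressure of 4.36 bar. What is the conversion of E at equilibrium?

Let X = conversion of E (basis 1 mol E); extent of reaction ξ = X.
Species balance: n_A = 3.34 − 2X; n_E = 1 − X; n_B = 2X.
Total moles n_T = 4.34 − X.
Mole fractions y_i = n_i/n_T; K = p_B^2 / (p_A^2 p_E) with p_i = y_i·P.
Equating to 0.288 bar^-1 and solving on 0 < X < 1: X = 0.485.

X = 0.485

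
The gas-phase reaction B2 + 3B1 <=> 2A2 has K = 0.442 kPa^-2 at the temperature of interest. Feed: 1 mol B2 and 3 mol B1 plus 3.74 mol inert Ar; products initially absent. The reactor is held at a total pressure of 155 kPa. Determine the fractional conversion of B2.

X = 0.861

Take 1 mol B2 as basis and let X be its fractional conversion, so ξ = X.
Species balance: n_B2 = 1 − X; n_B1 = 3 − 3X; n_A2 = 2X; n_I = 3.74 (inert).
Summing: n_T = 7.74 − 2X.
Mole fractions y_i = n_i/n_T; K = p_A2^2 / (p_B2 p_B1^3) with p_i = y_i·P.
Equating to 0.442 kPa^-2 and solving on 0 < X < 1: X = 0.861.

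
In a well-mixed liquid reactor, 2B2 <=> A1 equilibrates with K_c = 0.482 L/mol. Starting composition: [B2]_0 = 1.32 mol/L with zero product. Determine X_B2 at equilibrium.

X = 0.423

Let X = conversion of B2; extent ξ = 1.32X/2 mol/L.
Concentrations: [B2] = 1.32 − 1.32X; [A1] = 0.66X.
K_c = [A1] / ([B2]^2).
This equals 0.482 at X = 0.423 (the root in 0 < X < 1).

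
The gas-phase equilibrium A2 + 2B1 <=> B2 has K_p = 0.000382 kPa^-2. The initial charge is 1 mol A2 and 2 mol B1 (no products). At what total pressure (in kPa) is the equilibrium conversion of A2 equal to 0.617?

Take 1 mol A2 as basis and let X be its fractional conversion, so ξ = X.
At extent ξ: n_A2 = 1 − X; n_B1 = 2 − 2X; n_B2 = X.
Total moles n_T = 3 − 2X.
K_p = p_B2 / (p_A2 p_B1^2) with p_i = (n_i/n_T)·P.
At X = 0.617: the mole-fraction product g(X) = Π y_i^ν_i = 8.563. Since K_p = g(X)·P^{-2}, P = (g/K_p)^(1/2) = (8.563/0.000382)^(1/2) = 150 kPa.

P = 150 kPa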